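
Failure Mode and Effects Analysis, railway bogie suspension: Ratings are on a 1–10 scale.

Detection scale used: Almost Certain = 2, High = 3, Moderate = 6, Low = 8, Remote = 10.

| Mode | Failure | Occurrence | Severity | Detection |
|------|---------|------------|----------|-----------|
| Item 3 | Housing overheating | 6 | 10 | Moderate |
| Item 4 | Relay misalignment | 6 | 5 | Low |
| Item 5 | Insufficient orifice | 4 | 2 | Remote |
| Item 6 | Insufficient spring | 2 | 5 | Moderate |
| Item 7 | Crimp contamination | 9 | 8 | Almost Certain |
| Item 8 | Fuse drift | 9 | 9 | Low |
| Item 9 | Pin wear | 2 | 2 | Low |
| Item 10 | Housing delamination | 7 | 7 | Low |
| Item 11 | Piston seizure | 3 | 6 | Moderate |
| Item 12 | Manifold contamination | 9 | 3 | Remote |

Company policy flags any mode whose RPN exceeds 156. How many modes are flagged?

5

RPN = Severity × Occurrence × Detection:
  Item 3: 10 × 6 × 6 = 360
  Item 4: 5 × 6 × 8 = 240
  Item 5: 2 × 4 × 10 = 80
  Item 6: 5 × 2 × 6 = 60
  Item 7: 8 × 9 × 2 = 144
  Item 8: 9 × 9 × 8 = 648
  Item 9: 2 × 2 × 8 = 32
  Item 10: 7 × 7 × 8 = 392
  Item 11: 6 × 3 × 6 = 108
  Item 12: 3 × 9 × 10 = 270
Modes with RPN > 156: Item 3 (360), Item 4 (240), Item 8 (648), Item 10 (392), Item 12 (270) → 5.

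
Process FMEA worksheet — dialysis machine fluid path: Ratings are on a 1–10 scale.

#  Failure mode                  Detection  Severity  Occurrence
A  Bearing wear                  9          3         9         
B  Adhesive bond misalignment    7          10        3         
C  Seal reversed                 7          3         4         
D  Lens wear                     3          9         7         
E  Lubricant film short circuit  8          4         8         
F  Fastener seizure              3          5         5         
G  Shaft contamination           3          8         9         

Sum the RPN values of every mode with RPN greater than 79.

1198

RPN = Severity × Occurrence × Detection:
  A: 3 × 9 × 9 = 243
  B: 10 × 3 × 7 = 210
  C: 3 × 4 × 7 = 84
  D: 9 × 7 × 3 = 189
  E: 4 × 8 × 8 = 256
  F: 5 × 5 × 3 = 75
  G: 8 × 9 × 3 = 216
RPN > 79: A (243), B (210), C (84), D (189), E (256), G (216).
Sum: 243 + 210 + 84 + 189 + 256 + 216 = 1198.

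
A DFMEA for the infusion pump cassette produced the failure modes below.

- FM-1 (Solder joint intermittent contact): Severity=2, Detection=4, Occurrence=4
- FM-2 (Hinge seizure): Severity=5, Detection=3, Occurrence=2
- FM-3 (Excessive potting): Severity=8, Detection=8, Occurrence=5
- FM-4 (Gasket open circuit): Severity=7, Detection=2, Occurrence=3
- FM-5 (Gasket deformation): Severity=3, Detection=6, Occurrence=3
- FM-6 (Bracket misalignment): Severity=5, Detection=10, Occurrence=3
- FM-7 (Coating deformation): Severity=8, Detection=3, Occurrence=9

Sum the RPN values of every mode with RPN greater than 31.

814

RPN = Severity × Occurrence × Detection:
  FM-1: 2 × 4 × 4 = 32
  FM-2: 5 × 2 × 3 = 30
  FM-3: 8 × 5 × 8 = 320
  FM-4: 7 × 3 × 2 = 42
  FM-5: 3 × 3 × 6 = 54
  FM-6: 5 × 3 × 10 = 150
  FM-7: 8 × 9 × 3 = 216
RPN > 31: FM-1 (32), FM-3 (320), FM-4 (42), FM-5 (54), FM-6 (150), FM-7 (216).
Sum: 32 + 320 + 42 + 54 + 150 + 216 = 814.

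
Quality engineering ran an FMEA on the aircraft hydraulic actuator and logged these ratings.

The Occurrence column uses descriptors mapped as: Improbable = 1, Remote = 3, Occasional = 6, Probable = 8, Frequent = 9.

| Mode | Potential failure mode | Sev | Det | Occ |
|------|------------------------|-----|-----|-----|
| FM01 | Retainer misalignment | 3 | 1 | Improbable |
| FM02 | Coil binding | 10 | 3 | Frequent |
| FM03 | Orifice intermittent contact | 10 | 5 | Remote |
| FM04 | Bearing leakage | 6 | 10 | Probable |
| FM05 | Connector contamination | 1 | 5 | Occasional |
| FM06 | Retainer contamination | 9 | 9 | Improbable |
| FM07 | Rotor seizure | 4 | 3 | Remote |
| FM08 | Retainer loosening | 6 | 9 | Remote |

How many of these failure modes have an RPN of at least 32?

RPN = Severity × Occurrence × Detection:
  FM01: 3 × 1 × 1 = 3
  FM02: 10 × 9 × 3 = 270
  FM03: 10 × 3 × 5 = 150
  FM04: 6 × 8 × 10 = 480
  FM05: 1 × 6 × 5 = 30
  FM06: 9 × 1 × 9 = 81
  FM07: 4 × 3 × 3 = 36
  FM08: 6 × 3 × 9 = 162
Modes with RPN ≥ 32: FM02 (270), FM03 (150), FM04 (480), FM06 (81), FM07 (36), FM08 (162) → 6.

6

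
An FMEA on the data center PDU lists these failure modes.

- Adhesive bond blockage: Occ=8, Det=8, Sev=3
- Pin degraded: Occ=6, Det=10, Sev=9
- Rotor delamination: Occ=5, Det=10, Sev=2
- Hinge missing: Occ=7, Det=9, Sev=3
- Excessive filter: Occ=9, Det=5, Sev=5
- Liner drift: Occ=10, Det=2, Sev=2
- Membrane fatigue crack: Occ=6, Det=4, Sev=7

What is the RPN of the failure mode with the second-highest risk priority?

RPN = Severity × Occurrence × Detection:
  Adhesive bond blockage: 3 × 8 × 8 = 192
  Pin degraded: 9 × 6 × 10 = 540
  Rotor delamination: 2 × 5 × 10 = 100
  Hinge missing: 3 × 7 × 9 = 189
  Excessive filter: 5 × 9 × 5 = 225
  Liner drift: 2 × 10 × 2 = 40
  Membrane fatigue crack: 7 × 6 × 4 = 168
Sorted descending: 540, 225, 192, 189, 168, 100, 40.
The second-highest RPN is 225 (Excessive filter).

225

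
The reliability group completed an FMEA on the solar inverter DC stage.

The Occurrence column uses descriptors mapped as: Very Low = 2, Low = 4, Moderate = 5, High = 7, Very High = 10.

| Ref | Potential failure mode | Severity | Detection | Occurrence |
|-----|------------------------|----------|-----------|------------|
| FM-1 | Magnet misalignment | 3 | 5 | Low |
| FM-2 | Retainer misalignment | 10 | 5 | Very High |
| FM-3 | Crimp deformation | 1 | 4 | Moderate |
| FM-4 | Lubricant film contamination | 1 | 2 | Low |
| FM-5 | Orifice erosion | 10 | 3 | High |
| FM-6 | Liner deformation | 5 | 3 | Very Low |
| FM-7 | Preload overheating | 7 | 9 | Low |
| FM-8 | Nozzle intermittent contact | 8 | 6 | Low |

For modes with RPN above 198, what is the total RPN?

RPN = Severity × Occurrence × Detection:
  FM-1: 3 × 4 × 5 = 60
  FM-2: 10 × 10 × 5 = 500
  FM-3: 1 × 5 × 4 = 20
  FM-4: 1 × 4 × 2 = 8
  FM-5: 10 × 7 × 3 = 210
  FM-6: 5 × 2 × 3 = 30
  FM-7: 7 × 4 × 9 = 252
  FM-8: 8 × 4 × 6 = 192
RPN > 198: FM-2 (500), FM-5 (210), FM-7 (252).
Sum: 500 + 210 + 252 = 962.

962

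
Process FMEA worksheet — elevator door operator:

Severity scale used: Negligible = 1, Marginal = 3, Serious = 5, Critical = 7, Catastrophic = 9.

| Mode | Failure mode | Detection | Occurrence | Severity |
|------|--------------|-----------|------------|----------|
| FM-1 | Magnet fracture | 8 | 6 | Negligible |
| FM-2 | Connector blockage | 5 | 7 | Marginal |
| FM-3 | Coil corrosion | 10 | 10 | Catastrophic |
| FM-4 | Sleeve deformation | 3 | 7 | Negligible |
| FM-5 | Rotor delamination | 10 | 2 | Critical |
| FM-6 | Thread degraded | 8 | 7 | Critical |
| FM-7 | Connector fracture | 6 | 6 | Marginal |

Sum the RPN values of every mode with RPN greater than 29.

RPN = Severity × Occurrence × Detection:
  FM-1: 1 × 6 × 8 = 48
  FM-2: 3 × 7 × 5 = 105
  FM-3: 9 × 10 × 10 = 900
  FM-4: 1 × 7 × 3 = 21
  FM-5: 7 × 2 × 10 = 140
  FM-6: 7 × 7 × 8 = 392
  FM-7: 3 × 6 × 6 = 108
RPN > 29: FM-1 (48), FM-2 (105), FM-3 (900), FM-5 (140), FM-6 (392), FM-7 (108).
Sum: 48 + 105 + 900 + 140 + 392 + 108 = 1693.

1693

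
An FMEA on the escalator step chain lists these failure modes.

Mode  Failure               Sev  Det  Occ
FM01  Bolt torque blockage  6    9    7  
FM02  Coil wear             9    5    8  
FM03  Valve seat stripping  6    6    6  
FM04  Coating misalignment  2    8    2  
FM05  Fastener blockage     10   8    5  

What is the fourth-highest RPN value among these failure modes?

216

RPN = Severity × Occurrence × Detection:
  FM01: 6 × 7 × 9 = 378
  FM02: 9 × 8 × 5 = 360
  FM03: 6 × 6 × 6 = 216
  FM04: 2 × 2 × 8 = 32
  FM05: 10 × 5 × 8 = 400
Sorted descending: 400, 378, 360, 216, 32.
The fourth-highest RPN is 216 (FM03).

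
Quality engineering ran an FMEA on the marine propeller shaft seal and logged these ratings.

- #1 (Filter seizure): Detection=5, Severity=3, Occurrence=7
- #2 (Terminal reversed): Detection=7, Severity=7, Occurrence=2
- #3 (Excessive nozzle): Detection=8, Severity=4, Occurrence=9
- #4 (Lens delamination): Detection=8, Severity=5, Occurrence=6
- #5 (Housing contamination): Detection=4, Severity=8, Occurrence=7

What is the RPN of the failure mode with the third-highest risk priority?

224

RPN = Severity × Occurrence × Detection:
  #1: 3 × 7 × 5 = 105
  #2: 7 × 2 × 7 = 98
  #3: 4 × 9 × 8 = 288
  #4: 5 × 6 × 8 = 240
  #5: 8 × 7 × 4 = 224
Sorted descending: 288, 240, 224, 105, 98.
The third-highest RPN is 224 (#5).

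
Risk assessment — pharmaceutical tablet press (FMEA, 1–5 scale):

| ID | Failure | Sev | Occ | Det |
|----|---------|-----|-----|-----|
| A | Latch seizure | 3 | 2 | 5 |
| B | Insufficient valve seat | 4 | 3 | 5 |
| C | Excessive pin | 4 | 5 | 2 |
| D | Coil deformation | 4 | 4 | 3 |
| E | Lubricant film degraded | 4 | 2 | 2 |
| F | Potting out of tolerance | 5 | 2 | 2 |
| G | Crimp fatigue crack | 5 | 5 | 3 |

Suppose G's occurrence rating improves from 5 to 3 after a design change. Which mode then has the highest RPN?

B

RPN = Severity × Occurrence × Detection:
  A: 3 × 2 × 5 = 30
  B: 4 × 3 × 5 = 60
  C: 4 × 5 × 2 = 40
  D: 4 × 4 × 3 = 48
  E: 4 × 2 × 2 = 16
  F: 5 × 2 × 2 = 20
  G: 5 × 5 × 3 = 75
After action: G → 5 × 3 × 3 = 45.
Revised RPNs: B=60, D=48, G=45, C=40, A=30, F=20, E=16.
Highest is now B (60).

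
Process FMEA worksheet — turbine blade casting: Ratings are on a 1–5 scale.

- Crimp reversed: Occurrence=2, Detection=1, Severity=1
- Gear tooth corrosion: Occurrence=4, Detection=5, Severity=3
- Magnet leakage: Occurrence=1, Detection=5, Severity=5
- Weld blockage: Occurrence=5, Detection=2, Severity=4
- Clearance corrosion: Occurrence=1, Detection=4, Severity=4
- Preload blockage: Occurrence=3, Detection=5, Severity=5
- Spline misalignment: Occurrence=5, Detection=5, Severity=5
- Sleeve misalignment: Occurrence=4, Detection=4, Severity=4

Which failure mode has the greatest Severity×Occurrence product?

Spline misalignment

Criticality = Severity × Occurrence:
  Crimp reversed: 1 × 2 = 2
  Gear tooth corrosion: 3 × 4 = 12
  Magnet leakage: 5 × 1 = 5
  Weld blockage: 4 × 5 = 20
  Clearance corrosion: 4 × 1 = 4
  Preload blockage: 5 × 3 = 15
  Spline misalignment: 5 × 5 = 25
  Sleeve misalignment: 4 × 4 = 16
Highest criticality is 25 → Spline misalignment.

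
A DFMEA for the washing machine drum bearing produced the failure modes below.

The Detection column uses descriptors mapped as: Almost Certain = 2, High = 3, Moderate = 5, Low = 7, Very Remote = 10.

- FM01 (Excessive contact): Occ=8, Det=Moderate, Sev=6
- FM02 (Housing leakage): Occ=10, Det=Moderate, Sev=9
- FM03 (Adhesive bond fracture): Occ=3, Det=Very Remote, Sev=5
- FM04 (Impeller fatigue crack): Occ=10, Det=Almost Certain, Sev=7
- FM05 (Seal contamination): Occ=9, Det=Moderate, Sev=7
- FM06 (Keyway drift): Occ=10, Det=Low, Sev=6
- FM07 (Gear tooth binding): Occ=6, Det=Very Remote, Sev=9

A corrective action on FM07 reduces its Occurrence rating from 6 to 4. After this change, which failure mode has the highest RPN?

RPN = Severity × Occurrence × Detection:
  FM01: 6 × 8 × 5 = 240
  FM02: 9 × 10 × 5 = 450
  FM03: 5 × 3 × 10 = 150
  FM04: 7 × 10 × 2 = 140
  FM05: 7 × 9 × 5 = 315
  FM06: 6 × 10 × 7 = 420
  FM07: 9 × 6 × 10 = 540
After action: FM07 → 9 × 4 × 10 = 360.
Revised RPNs: FM02=450, FM06=420, FM07=360, FM05=315, FM01=240, FM03=150, FM04=140.
Highest is now FM02 (450).

FM02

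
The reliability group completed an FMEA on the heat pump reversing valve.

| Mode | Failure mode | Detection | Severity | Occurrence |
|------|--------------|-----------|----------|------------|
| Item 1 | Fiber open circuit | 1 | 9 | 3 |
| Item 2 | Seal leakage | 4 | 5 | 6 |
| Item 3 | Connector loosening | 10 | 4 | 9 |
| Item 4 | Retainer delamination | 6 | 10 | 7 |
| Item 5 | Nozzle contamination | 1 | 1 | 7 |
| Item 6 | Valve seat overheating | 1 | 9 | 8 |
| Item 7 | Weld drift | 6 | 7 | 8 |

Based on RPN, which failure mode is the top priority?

RPN = Severity × Occurrence × Detection:
  Item 1: 9 × 3 × 1 = 27
  Item 2: 5 × 6 × 4 = 120
  Item 3: 4 × 9 × 10 = 360
  Item 4: 10 × 7 × 6 = 420
  Item 5: 1 × 7 × 1 = 7
  Item 6: 9 × 8 × 1 = 72
  Item 7: 7 × 8 × 6 = 336
Highest RPN is 420 → Item 4.

Item 4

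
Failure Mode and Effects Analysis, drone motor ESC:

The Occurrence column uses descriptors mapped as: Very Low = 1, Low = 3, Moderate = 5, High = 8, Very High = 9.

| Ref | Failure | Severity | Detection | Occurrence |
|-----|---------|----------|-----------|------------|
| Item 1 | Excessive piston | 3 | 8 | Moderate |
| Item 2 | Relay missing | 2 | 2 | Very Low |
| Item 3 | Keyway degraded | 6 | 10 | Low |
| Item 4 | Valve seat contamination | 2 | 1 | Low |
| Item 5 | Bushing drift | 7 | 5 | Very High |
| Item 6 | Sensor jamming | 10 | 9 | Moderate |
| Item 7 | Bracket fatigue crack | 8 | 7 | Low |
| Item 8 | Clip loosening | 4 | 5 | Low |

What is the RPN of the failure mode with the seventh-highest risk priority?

RPN = Severity × Occurrence × Detection:
  Item 1: 3 × 5 × 8 = 120
  Item 2: 2 × 1 × 2 = 4
  Item 3: 6 × 3 × 10 = 180
  Item 4: 2 × 3 × 1 = 6
  Item 5: 7 × 9 × 5 = 315
  Item 6: 10 × 5 × 9 = 450
  Item 7: 8 × 3 × 7 = 168
  Item 8: 4 × 3 × 5 = 60
Sorted descending: 450, 315, 180, 168, 120, 60, 6, 4.
The seventh-highest RPN is 6 (Item 4).

6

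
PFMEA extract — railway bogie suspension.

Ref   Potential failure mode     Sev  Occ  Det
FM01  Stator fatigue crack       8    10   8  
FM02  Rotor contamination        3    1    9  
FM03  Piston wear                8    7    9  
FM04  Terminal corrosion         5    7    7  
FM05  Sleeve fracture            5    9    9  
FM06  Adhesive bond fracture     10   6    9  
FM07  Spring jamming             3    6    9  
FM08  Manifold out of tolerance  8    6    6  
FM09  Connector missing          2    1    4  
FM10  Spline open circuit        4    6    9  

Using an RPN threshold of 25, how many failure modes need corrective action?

9

RPN = Severity × Occurrence × Detection:
  FM01: 8 × 10 × 8 = 640
  FM02: 3 × 1 × 9 = 27
  FM03: 8 × 7 × 9 = 504
  FM04: 5 × 7 × 7 = 245
  FM05: 5 × 9 × 9 = 405
  FM06: 10 × 6 × 9 = 540
  FM07: 3 × 6 × 9 = 162
  FM08: 8 × 6 × 6 = 288
  FM09: 2 × 1 × 4 = 8
  FM10: 4 × 6 × 9 = 216
Modes with RPN ≥ 25: FM01 (640), FM02 (27), FM03 (504), FM04 (245), FM05 (405), FM06 (540), FM07 (162), FM08 (288), FM10 (216) → 9.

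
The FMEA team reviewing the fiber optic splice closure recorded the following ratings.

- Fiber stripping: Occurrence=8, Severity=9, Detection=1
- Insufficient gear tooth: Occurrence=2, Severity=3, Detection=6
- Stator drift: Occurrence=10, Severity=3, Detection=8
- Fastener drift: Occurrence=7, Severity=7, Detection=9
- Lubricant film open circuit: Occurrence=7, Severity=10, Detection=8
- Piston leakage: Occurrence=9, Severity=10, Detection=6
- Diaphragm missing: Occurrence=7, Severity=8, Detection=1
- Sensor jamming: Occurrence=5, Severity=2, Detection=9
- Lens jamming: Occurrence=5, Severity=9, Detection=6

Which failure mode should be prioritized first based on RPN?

RPN = Severity × Occurrence × Detection:
  Fiber stripping: 9 × 8 × 1 = 72
  Insufficient gear tooth: 3 × 2 × 6 = 36
  Stator drift: 3 × 10 × 8 = 240
  Fastener drift: 7 × 7 × 9 = 441
  Lubricant film open circuit: 10 × 7 × 8 = 560
  Piston leakage: 10 × 9 × 6 = 540
  Diaphragm missing: 8 × 7 × 1 = 56
  Sensor jamming: 2 × 5 × 9 = 90
  Lens jamming: 9 × 5 × 6 = 270
Highest RPN is 560 → Lubricant film open circuit.

Lubricant film open circuit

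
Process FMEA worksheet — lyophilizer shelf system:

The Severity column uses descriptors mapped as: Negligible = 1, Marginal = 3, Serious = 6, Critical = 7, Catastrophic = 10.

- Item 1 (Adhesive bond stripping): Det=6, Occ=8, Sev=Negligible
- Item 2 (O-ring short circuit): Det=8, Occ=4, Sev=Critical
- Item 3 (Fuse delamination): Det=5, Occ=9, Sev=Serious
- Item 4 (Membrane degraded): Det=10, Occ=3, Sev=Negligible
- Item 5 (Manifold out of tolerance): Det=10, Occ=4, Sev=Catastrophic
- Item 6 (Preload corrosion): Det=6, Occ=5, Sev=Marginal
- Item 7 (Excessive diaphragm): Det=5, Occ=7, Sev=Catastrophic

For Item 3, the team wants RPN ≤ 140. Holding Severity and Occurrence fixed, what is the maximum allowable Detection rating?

2

Item 3: S=6, O=9, D=5 → current RPN = 270.
Fixed product = 54. Need 54 × D ≤ 140, so D ≤ 140/54 = 2.59.
Maximum integer Detection rating = 2 (gives RPN 108; D=3 would give 162 > 140).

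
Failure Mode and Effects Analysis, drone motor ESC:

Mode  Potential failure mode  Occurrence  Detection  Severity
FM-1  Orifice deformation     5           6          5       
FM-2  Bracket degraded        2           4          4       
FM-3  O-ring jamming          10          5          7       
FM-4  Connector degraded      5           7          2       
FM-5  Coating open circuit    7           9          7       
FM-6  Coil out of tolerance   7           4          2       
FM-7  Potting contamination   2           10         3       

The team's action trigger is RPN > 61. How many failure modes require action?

4

RPN = Severity × Occurrence × Detection:
  FM-1: 5 × 5 × 6 = 150
  FM-2: 4 × 2 × 4 = 32
  FM-3: 7 × 10 × 5 = 350
  FM-4: 2 × 5 × 7 = 70
  FM-5: 7 × 7 × 9 = 441
  FM-6: 2 × 7 × 4 = 56
  FM-7: 3 × 2 × 10 = 60
Modes with RPN > 61: FM-1 (150), FM-3 (350), FM-4 (70), FM-5 (441) → 4.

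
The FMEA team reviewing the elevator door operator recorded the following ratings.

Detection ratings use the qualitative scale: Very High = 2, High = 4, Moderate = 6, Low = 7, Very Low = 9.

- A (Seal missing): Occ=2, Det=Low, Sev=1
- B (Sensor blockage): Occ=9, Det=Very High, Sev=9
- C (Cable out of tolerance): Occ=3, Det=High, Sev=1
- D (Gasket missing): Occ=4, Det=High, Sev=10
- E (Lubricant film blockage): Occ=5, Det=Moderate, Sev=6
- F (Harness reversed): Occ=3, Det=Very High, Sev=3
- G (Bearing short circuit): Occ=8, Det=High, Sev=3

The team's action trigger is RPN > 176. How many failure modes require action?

1

RPN = Severity × Occurrence × Detection:
  A: 1 × 2 × 7 = 14
  B: 9 × 9 × 2 = 162
  C: 1 × 3 × 4 = 12
  D: 10 × 4 × 4 = 160
  E: 6 × 5 × 6 = 180
  F: 3 × 3 × 2 = 18
  G: 3 × 8 × 4 = 96
Modes with RPN > 176: E (180) → 1.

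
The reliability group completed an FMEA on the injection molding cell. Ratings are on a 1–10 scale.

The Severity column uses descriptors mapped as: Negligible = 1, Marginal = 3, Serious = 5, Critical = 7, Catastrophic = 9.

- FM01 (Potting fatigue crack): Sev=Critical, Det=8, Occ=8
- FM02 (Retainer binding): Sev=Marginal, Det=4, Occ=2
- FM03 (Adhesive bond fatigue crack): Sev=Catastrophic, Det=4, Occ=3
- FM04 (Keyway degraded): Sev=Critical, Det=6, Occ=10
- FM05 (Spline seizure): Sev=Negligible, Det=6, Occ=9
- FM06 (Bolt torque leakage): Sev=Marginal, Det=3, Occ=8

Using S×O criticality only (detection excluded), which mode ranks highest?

Criticality = Severity × Occurrence:
  FM01: 7 × 8 = 56
  FM02: 3 × 2 = 6
  FM03: 9 × 3 = 27
  FM04: 7 × 10 = 70
  FM05: 1 × 9 = 9
  FM06: 3 × 8 = 24
Highest criticality is 70 → FM04.

FM04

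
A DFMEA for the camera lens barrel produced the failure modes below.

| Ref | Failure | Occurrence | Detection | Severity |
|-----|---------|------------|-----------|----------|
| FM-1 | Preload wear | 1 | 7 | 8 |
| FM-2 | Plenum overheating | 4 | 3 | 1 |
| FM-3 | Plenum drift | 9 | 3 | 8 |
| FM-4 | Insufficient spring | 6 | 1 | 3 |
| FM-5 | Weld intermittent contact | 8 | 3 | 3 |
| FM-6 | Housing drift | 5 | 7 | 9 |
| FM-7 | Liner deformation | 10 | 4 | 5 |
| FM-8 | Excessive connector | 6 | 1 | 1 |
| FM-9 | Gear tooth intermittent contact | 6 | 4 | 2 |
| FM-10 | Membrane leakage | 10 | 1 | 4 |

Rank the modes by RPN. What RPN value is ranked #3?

RPN = Severity × Occurrence × Detection:
  FM-1: 8 × 1 × 7 = 56
  FM-2: 1 × 4 × 3 = 12
  FM-3: 8 × 9 × 3 = 216
  FM-4: 3 × 6 × 1 = 18
  FM-5: 3 × 8 × 3 = 72
  FM-6: 9 × 5 × 7 = 315
  FM-7: 5 × 10 × 4 = 200
  FM-8: 1 × 6 × 1 = 6
  FM-9: 2 × 6 × 4 = 48
  FM-10: 4 × 10 × 1 = 40
Sorted descending: 315, 216, 200, 72, 56, 48, 40, 18, 12, 6.
The third-highest RPN is 200 (FM-7).

200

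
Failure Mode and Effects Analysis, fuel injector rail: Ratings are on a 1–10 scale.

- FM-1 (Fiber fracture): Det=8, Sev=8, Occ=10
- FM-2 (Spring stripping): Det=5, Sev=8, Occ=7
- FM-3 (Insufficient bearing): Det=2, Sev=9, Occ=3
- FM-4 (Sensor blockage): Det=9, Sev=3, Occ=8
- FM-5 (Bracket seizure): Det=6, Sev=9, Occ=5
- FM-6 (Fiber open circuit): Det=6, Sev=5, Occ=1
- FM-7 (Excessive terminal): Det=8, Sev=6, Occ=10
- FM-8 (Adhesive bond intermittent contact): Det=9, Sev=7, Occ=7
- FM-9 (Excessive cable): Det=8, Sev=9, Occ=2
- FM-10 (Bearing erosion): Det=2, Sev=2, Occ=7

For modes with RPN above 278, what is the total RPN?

1841

RPN = Severity × Occurrence × Detection:
  FM-1: 8 × 10 × 8 = 640
  FM-2: 8 × 7 × 5 = 280
  FM-3: 9 × 3 × 2 = 54
  FM-4: 3 × 8 × 9 = 216
  FM-5: 9 × 5 × 6 = 270
  FM-6: 5 × 1 × 6 = 30
  FM-7: 6 × 10 × 8 = 480
  FM-8: 7 × 7 × 9 = 441
  FM-9: 9 × 2 × 8 = 144
  FM-10: 2 × 7 × 2 = 28
RPN > 278: FM-1 (640), FM-2 (280), FM-7 (480), FM-8 (441).
Sum: 640 + 280 + 480 + 441 = 1841.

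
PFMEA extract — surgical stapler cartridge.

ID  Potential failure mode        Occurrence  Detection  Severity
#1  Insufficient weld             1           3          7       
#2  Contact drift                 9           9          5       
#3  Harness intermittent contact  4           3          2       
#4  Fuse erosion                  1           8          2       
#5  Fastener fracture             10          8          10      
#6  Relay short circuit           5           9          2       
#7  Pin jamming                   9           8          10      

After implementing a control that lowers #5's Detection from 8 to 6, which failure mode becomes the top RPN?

RPN = Severity × Occurrence × Detection:
  #1: 7 × 1 × 3 = 21
  #2: 5 × 9 × 9 = 405
  #3: 2 × 4 × 3 = 24
  #4: 2 × 1 × 8 = 16
  #5: 10 × 10 × 8 = 800
  #6: 2 × 5 × 9 = 90
  #7: 10 × 9 × 8 = 720
After action: #5 → 10 × 10 × 6 = 600.
Revised RPNs: #7=720, #5=600, #2=405, #6=90, #3=24, #1=21, #4=16.
Highest is now #7 (720).

#7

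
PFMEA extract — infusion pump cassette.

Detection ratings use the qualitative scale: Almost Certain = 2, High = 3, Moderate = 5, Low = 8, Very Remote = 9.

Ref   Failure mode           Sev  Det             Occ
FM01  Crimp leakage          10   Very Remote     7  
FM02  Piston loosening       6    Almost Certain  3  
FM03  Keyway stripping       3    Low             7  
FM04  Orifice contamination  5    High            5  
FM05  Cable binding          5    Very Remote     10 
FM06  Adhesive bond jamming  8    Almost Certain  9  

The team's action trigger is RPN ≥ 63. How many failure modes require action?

RPN = Severity × Occurrence × Detection:
  FM01: 10 × 7 × 9 = 630
  FM02: 6 × 3 × 2 = 36
  FM03: 3 × 7 × 8 = 168
  FM04: 5 × 5 × 3 = 75
  FM05: 5 × 10 × 9 = 450
  FM06: 8 × 9 × 2 = 144
Modes with RPN ≥ 63: FM01 (630), FM03 (168), FM04 (75), FM05 (450), FM06 (144) → 5.

5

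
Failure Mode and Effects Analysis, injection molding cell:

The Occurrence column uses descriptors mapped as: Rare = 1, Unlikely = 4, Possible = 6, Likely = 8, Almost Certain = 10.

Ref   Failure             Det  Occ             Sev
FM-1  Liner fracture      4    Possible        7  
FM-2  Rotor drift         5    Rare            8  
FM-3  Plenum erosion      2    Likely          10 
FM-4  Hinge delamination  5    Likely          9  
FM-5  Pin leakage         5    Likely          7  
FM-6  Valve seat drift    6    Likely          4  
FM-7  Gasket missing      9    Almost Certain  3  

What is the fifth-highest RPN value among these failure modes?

RPN = Severity × Occurrence × Detection:
  FM-1: 7 × 6 × 4 = 168
  FM-2: 8 × 1 × 5 = 40
  FM-3: 10 × 8 × 2 = 160
  FM-4: 9 × 8 × 5 = 360
  FM-5: 7 × 8 × 5 = 280
  FM-6: 4 × 8 × 6 = 192
  FM-7: 3 × 10 × 9 = 270
Sorted descending: 360, 280, 270, 192, 168, 160, 40.
The fifth-highest RPN is 168 (FM-1).

168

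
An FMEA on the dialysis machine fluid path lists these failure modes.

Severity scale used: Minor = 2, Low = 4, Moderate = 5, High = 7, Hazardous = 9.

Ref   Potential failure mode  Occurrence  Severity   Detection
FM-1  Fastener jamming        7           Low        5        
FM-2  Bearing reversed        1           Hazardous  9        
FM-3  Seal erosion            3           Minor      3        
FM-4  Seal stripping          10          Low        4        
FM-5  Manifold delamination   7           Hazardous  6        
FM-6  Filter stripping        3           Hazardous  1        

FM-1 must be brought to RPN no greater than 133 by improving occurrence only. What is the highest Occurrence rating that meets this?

FM-1: S=4, O=7, D=5 → current RPN = 140.
Fixed product = 20. Need 20 × O ≤ 133, so O ≤ 133/20 = 6.65.
Maximum integer Occurrence rating = 6 (gives RPN 120; O=7 would give 140 > 133).

6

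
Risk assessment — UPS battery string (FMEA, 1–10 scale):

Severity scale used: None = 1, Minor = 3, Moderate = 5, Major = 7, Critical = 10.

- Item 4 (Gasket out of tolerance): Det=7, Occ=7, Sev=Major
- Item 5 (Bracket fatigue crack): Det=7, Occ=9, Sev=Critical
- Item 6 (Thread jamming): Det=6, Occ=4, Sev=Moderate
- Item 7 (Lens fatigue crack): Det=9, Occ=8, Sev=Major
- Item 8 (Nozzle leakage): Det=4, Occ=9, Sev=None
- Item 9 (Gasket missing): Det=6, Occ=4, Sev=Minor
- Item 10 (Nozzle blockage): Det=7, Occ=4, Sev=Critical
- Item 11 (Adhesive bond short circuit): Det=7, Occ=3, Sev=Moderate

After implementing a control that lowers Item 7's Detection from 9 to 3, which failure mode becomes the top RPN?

RPN = Severity × Occurrence × Detection:
  Item 4: 7 × 7 × 7 = 343
  Item 5: 10 × 9 × 7 = 630
  Item 6: 5 × 4 × 6 = 120
  Item 7: 7 × 8 × 9 = 504
  Item 8: 1 × 9 × 4 = 36
  Item 9: 3 × 4 × 6 = 72
  Item 10: 10 × 4 × 7 = 280
  Item 11: 5 × 3 × 7 = 105
After action: Item 7 → 7 × 8 × 3 = 168.
Revised RPNs: Item 5=630, Item 4=343, Item 10=280, Item 7=168, Item 6=120, Item 11=105, Item 9=72, Item 8=36.
Highest is now Item 5 (630).

Item 5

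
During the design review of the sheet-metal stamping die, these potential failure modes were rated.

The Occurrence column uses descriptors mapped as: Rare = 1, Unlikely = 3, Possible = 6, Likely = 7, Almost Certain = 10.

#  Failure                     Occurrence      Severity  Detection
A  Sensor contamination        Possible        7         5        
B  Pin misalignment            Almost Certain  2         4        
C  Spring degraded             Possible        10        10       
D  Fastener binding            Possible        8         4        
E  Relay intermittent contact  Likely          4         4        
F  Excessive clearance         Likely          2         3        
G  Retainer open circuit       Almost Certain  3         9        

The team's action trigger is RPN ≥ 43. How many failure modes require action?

RPN = Severity × Occurrence × Detection:
  A: 7 × 6 × 5 = 210
  B: 2 × 10 × 4 = 80
  C: 10 × 6 × 10 = 600
  D: 8 × 6 × 4 = 192
  E: 4 × 7 × 4 = 112
  F: 2 × 7 × 3 = 42
  G: 3 × 10 × 9 = 270
Modes with RPN ≥ 43: A (210), B (80), C (600), D (192), E (112), G (270) → 6.

6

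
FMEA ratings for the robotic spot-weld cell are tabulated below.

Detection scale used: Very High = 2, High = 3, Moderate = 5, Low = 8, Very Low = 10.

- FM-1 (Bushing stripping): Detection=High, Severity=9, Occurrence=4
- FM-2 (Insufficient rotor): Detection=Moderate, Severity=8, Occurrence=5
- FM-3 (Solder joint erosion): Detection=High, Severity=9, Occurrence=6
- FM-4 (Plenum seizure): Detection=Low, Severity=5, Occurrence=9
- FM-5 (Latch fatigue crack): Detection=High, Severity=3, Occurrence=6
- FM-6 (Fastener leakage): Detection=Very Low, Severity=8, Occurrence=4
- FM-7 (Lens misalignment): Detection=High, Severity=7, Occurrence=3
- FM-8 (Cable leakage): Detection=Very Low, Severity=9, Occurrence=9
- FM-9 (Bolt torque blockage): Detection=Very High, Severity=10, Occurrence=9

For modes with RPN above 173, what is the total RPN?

1870

RPN = Severity × Occurrence × Detection:
  FM-1: 9 × 4 × 3 = 108
  FM-2: 8 × 5 × 5 = 200
  FM-3: 9 × 6 × 3 = 162
  FM-4: 5 × 9 × 8 = 360
  FM-5: 3 × 6 × 3 = 54
  FM-6: 8 × 4 × 10 = 320
  FM-7: 7 × 3 × 3 = 63
  FM-8: 9 × 9 × 10 = 810
  FM-9: 10 × 9 × 2 = 180
RPN > 173: FM-2 (200), FM-4 (360), FM-6 (320), FM-8 (810), FM-9 (180).
Sum: 200 + 360 + 320 + 810 + 180 = 1870.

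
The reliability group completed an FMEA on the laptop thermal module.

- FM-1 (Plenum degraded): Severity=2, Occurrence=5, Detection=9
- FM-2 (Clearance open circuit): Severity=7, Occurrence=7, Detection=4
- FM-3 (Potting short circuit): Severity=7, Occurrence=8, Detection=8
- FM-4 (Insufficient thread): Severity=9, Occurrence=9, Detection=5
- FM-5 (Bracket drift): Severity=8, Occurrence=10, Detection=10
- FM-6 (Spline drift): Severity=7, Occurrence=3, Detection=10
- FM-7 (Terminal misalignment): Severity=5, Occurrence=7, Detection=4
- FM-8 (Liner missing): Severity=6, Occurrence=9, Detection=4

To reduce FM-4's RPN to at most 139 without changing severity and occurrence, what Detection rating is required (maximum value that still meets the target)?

1

FM-4: S=9, O=9, D=5 → current RPN = 405.
Fixed product = 81. Need 81 × D ≤ 139, so D ≤ 139/81 = 1.72.
Maximum integer Detection rating = 1 (gives RPN 81; D=2 would give 162 > 139).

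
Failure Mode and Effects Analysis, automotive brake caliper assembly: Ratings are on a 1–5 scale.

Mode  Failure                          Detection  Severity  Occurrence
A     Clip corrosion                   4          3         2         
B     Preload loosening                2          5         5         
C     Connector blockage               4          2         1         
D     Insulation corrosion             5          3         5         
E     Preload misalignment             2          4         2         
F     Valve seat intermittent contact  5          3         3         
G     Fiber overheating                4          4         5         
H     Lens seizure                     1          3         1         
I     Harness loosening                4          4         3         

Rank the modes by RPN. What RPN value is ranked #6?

24

RPN = Severity × Occurrence × Detection:
  A: 3 × 2 × 4 = 24
  B: 5 × 5 × 2 = 50
  C: 2 × 1 × 4 = 8
  D: 3 × 5 × 5 = 75
  E: 4 × 2 × 2 = 16
  F: 3 × 3 × 5 = 45
  G: 4 × 5 × 4 = 80
  H: 3 × 1 × 1 = 3
  I: 4 × 3 × 4 = 48
Sorted descending: 80, 75, 50, 48, 45, 24, 16, 8, 3.
The sixth-highest RPN is 24 (A).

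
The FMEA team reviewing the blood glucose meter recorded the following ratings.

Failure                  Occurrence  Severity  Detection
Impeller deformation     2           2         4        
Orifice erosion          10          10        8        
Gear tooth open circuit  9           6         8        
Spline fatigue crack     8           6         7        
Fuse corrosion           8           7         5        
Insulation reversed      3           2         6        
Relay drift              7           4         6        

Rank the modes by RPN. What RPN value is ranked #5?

RPN = Severity × Occurrence × Detection:
  Impeller deformation: 2 × 2 × 4 = 16
  Orifice erosion: 10 × 10 × 8 = 800
  Gear tooth open circuit: 6 × 9 × 8 = 432
  Spline fatigue crack: 6 × 8 × 7 = 336
  Fuse corrosion: 7 × 8 × 5 = 280
  Insulation reversed: 2 × 3 × 6 = 36
  Relay drift: 4 × 7 × 6 = 168
Sorted descending: 800, 432, 336, 280, 168, 36, 16.
The fifth-highest RPN is 168 (Relay drift).

168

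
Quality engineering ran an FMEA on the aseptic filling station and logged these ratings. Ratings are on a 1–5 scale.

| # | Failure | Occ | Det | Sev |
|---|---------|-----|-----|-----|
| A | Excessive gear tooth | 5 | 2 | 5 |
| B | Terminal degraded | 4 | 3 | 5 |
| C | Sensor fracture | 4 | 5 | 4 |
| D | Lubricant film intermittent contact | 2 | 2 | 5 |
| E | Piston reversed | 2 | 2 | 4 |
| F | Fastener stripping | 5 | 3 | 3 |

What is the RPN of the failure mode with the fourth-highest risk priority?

RPN = Severity × Occurrence × Detection:
  A: 5 × 5 × 2 = 50
  B: 5 × 4 × 3 = 60
  C: 4 × 4 × 5 = 80
  D: 5 × 2 × 2 = 20
  E: 4 × 2 × 2 = 16
  F: 3 × 5 × 3 = 45
Sorted descending: 80, 60, 50, 45, 20, 16.
The fourth-highest RPN is 45 (F).

45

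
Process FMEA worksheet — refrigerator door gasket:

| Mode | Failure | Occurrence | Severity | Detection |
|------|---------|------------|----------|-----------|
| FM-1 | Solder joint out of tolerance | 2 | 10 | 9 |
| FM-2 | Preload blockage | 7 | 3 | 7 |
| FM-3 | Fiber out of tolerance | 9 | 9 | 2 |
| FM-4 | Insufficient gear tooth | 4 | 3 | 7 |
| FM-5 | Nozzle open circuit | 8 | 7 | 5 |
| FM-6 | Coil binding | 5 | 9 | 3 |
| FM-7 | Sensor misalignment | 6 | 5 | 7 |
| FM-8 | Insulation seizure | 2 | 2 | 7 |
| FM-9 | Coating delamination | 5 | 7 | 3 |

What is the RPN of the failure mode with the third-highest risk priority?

RPN = Severity × Occurrence × Detection:
  FM-1: 10 × 2 × 9 = 180
  FM-2: 3 × 7 × 7 = 147
  FM-3: 9 × 9 × 2 = 162
  FM-4: 3 × 4 × 7 = 84
  FM-5: 7 × 8 × 5 = 280
  FM-6: 9 × 5 × 3 = 135
  FM-7: 5 × 6 × 7 = 210
  FM-8: 2 × 2 × 7 = 28
  FM-9: 7 × 5 × 3 = 105
Sorted descending: 280, 210, 180, 162, 147, 135, 105, 84, 28.
The third-highest RPN is 180 (FM-1).

180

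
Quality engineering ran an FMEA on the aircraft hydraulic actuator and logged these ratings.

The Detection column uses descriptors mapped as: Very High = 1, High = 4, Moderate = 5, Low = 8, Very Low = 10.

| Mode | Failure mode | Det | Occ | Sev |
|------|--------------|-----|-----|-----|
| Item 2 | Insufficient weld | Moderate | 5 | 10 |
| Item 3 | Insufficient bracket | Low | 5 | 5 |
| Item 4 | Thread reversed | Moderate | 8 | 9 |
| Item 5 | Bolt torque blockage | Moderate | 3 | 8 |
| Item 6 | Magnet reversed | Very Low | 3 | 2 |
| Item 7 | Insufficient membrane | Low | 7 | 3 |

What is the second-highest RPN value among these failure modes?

250

RPN = Severity × Occurrence × Detection:
  Item 2: 10 × 5 × 5 = 250
  Item 3: 5 × 5 × 8 = 200
  Item 4: 9 × 8 × 5 = 360
  Item 5: 8 × 3 × 5 = 120
  Item 6: 2 × 3 × 10 = 60
  Item 7: 3 × 7 × 8 = 168
Sorted descending: 360, 250, 200, 168, 120, 60.
The second-highest RPN is 250 (Item 2).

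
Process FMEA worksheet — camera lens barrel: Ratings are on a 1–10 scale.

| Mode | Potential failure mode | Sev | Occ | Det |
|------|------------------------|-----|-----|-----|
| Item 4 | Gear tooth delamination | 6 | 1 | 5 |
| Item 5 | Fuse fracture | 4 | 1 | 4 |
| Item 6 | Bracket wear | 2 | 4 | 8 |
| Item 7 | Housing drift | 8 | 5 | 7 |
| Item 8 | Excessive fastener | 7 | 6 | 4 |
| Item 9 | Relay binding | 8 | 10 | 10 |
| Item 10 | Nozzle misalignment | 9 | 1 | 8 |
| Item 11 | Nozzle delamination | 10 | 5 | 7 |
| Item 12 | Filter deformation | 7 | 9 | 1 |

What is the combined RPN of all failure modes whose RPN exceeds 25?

RPN = Severity × Occurrence × Detection:
  Item 4: 6 × 1 × 5 = 30
  Item 5: 4 × 1 × 4 = 16
  Item 6: 2 × 4 × 8 = 64
  Item 7: 8 × 5 × 7 = 280
  Item 8: 7 × 6 × 4 = 168
  Item 9: 8 × 10 × 10 = 800
  Item 10: 9 × 1 × 8 = 72
  Item 11: 10 × 5 × 7 = 350
  Item 12: 7 × 9 × 1 = 63
RPN > 25: Item 4 (30), Item 6 (64), Item 7 (280), Item 8 (168), Item 9 (800), Item 10 (72), Item 11 (350), Item 12 (63).
Sum: 30 + 64 + 280 + 168 + 800 + 72 + 350 + 63 = 1827.

1827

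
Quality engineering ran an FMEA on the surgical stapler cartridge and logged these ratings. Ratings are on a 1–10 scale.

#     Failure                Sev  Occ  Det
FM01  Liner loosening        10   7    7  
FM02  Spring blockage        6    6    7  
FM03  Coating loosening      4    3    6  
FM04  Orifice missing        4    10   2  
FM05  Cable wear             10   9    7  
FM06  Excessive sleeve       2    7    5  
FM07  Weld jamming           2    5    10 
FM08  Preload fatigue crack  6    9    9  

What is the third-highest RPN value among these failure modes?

RPN = Severity × Occurrence × Detection:
  FM01: 10 × 7 × 7 = 490
  FM02: 6 × 6 × 7 = 252
  FM03: 4 × 3 × 6 = 72
  FM04: 4 × 10 × 2 = 80
  FM05: 10 × 9 × 7 = 630
  FM06: 2 × 7 × 5 = 70
  FM07: 2 × 5 × 10 = 100
  FM08: 6 × 9 × 9 = 486
Sorted descending: 630, 490, 486, 252, 100, 80, 72, 70.
The third-highest RPN is 486 (FM08).

486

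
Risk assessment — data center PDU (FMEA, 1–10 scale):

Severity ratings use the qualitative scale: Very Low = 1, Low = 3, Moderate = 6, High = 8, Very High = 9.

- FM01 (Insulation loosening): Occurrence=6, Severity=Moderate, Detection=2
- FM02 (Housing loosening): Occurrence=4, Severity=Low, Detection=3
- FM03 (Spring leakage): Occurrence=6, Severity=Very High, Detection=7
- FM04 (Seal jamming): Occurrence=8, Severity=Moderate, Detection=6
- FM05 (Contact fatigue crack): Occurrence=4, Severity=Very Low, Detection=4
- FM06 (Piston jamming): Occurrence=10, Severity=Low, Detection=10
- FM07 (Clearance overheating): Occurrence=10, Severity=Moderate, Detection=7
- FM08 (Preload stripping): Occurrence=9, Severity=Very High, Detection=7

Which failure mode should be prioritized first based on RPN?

RPN = Severity × Occurrence × Detection:
  FM01: 6 × 6 × 2 = 72
  FM02: 3 × 4 × 3 = 36
  FM03: 9 × 6 × 7 = 378
  FM04: 6 × 8 × 6 = 288
  FM05: 1 × 4 × 4 = 16
  FM06: 3 × 10 × 10 = 300
  FM07: 6 × 10 × 7 = 420
  FM08: 9 × 9 × 7 = 567
Highest RPN is 567 → FM08.

FM08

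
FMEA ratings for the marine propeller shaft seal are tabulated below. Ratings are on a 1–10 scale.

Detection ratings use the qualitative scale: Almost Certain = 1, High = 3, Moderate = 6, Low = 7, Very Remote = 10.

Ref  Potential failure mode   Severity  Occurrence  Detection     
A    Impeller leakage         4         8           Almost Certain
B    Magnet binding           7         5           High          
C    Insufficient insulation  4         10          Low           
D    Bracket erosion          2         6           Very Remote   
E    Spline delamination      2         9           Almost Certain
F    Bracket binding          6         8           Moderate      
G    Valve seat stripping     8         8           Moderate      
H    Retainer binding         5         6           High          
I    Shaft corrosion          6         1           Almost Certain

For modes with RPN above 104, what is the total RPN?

RPN = Severity × Occurrence × Detection:
  A: 4 × 8 × 1 = 32
  B: 7 × 5 × 3 = 105
  C: 4 × 10 × 7 = 280
  D: 2 × 6 × 10 = 120
  E: 2 × 9 × 1 = 18
  F: 6 × 8 × 6 = 288
  G: 8 × 8 × 6 = 384
  H: 5 × 6 × 3 = 90
  I: 6 × 1 × 1 = 6
RPN > 104: B (105), C (280), D (120), F (288), G (384).
Sum: 105 + 280 + 120 + 288 + 384 = 1177.

1177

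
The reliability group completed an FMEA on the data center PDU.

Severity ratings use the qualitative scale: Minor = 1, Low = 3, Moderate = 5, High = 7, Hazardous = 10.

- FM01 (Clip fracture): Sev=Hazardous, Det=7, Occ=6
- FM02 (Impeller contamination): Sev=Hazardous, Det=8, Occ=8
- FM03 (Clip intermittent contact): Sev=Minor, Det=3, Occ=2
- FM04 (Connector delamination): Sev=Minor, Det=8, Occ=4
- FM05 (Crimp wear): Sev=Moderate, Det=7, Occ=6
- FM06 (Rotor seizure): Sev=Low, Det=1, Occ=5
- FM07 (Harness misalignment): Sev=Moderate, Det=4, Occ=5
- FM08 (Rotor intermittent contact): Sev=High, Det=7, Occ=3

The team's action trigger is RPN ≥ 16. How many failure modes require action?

RPN = Severity × Occurrence × Detection:
  FM01: 10 × 6 × 7 = 420
  FM02: 10 × 8 × 8 = 640
  FM03: 1 × 2 × 3 = 6
  FM04: 1 × 4 × 8 = 32
  FM05: 5 × 6 × 7 = 210
  FM06: 3 × 5 × 1 = 15
  FM07: 5 × 5 × 4 = 100
  FM08: 7 × 3 × 7 = 147
Modes with RPN ≥ 16: FM01 (420), FM02 (640), FM04 (32), FM05 (210), FM07 (100), FM08 (147) → 6.

6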